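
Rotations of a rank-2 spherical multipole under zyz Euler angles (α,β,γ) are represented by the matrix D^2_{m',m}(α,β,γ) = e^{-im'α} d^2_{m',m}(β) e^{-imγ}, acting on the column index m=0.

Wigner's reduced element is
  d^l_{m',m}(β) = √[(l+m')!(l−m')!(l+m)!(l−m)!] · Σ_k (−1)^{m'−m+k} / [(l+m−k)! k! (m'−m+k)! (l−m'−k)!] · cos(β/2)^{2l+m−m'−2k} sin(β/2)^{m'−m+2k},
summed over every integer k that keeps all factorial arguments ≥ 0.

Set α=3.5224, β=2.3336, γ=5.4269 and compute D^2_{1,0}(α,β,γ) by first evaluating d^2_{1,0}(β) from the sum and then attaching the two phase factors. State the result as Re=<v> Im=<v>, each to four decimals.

D^2_{1,0}(3.5224,2.3336,5.4269) = e^{-i·1·3.5224}·d^2_{1,0}(2.3336)·e^{-i·0·5.4269}. Compute d first:
c=cos(2.3336/2)=0.393096, s=sin(2.3336/2)=0.919497; N=√[6·1·2·2]=4.898979
The bounds max(0,m−m')=0 and min(l+m,l−m')=1 give 2 terms
  k=0: (−1)^1·4.8990/(2)·0.3931^3·0.9195^1 = -0.136811
  k=1: (−1)^2·4.8990/(2)·0.3931^1·0.9195^3 = +0.748559
d^2_{1,0}(2.3336) = -0.136811 +0.748559 = +0.611747
Phases: e^{-i·(1)·3.5224}=-0.928365+0.371670i, e^{-i·(0)·5.4269}=+1.000000+0.000000i ⇒ D=-0.567925+0.227368i

Re=-0.5679 Im=0.2274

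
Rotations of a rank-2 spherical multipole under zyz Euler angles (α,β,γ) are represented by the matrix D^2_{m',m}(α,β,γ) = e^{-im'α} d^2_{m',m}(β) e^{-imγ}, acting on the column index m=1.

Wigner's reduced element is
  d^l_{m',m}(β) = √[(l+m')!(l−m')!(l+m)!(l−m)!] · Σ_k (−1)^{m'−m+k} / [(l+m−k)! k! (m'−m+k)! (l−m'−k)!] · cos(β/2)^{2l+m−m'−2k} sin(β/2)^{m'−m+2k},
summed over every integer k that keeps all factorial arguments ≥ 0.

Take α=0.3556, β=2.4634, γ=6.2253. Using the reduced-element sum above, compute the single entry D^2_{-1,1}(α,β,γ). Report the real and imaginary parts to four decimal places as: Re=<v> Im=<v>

Re=-0.4540 Im=-0.1992

D^2_{-1,1}(0.3556,2.4634,6.2253) = e^{-i·-1·0.3556}·d^2_{-1,1}(2.4634)·e^{-i·1·6.2253}. Compute d first:
c=cos(2.4634/2)=0.332635, s=sin(2.4634/2)=0.943056; N=√[1·6·6·1]=6.000000
k∈{2,3} keeps every argument non-negative
  k=2: (−1)^0·6.0000/(2)·0.3326^2·0.9431^2 = +0.295211
  k=3: (−1)^1·6.0000/(6)·0.3326^0·0.9431^4 = -0.790950
d^2_{-1,1}(2.4634) = +0.295211 -0.790950 = -0.495740
Phases: e^{-i·(-1)·0.3556}=+0.937438+0.348153i, e^{-i·(1)·6.2253}=+0.998325+0.057853i ⇒ D=-0.453962-0.199190i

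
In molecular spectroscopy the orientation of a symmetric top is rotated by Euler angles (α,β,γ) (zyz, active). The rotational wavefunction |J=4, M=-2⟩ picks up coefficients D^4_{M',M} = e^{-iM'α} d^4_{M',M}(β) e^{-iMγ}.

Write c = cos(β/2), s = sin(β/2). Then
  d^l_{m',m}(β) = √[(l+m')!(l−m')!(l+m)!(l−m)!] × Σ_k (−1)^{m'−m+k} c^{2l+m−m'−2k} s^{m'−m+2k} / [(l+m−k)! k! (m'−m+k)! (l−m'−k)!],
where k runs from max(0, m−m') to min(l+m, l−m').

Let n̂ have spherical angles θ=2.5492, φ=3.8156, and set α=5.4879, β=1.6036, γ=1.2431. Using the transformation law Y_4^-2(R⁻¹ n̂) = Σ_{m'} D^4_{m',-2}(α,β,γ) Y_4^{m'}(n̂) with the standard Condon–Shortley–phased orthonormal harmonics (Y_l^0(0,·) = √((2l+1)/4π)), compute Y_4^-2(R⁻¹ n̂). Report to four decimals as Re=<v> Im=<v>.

Need the full column D^4_{m',-2} for m'=−4..4 at α=5.4879, β=1.6036, γ=1.2431.
cos(β/2)=0.695414, sin(β/2)=0.718609
d^4_{-4,-2}: single k=2 term ⇒ +0.309048;  D = +0.237377-0.197896i
d^4_{-3,-2}: k∈[1..2] ⇒ +0.211477 -0.677457 = -0.465980;  D = -0.463636-0.046680i
d^4_{-2,-2}: k∈[0..2] ⇒ +0.054695 -0.700855 +0.935484 = +0.289324;  D = +0.180835+0.225847i
d^4_{-1,-2}: k∈[0..2] ⇒ -0.239792 +1.280273 -0.911400 = +0.129080;  D = -0.015468+0.128150i
d^4_{0,-2}: k∈[0..2] ⇒ +0.554075 -1.577739 +0.631778 = -0.391886;  D = +0.310691-0.238843i
d^4_{1,-2}: k∈[0..2] ⇒ -0.853515 +1.367101 -0.291963 = +0.221622;  D = -0.219457-0.030902i
d^4_{2,-2}: k∈[0..2] ⇒ +0.935484 -0.799143 +0.071112 = +0.207453;  D = -0.123160-0.166938i
d^4_{3,-2}: k∈[0..1] ⇒ -0.723402 +0.257488 = -0.465914;  D = -0.074075+0.459988i
d^4_{4,-2}: single k=0 term ⇒ +0.352389;  D = +0.287650-0.203557i
Y_4^{m'}(θ=2.5492,φ=3.8156) and Σ D·Y over m':
  (+0.2374-0.1979i)·(-0.0388-0.0185i)  (-0.4636-0.0467i)·(-0.0788-0.1627i)  (+0.1808+0.2258i)·(+0.0880-0.3883i)  (-0.0155+0.1282i)·(+0.3112-0.2486i)  (+0.3107-0.2388i)·(-0.1130+0.0000i)  (-0.2195-0.0309i)·(-0.3112-0.2486i)  (-0.1232-0.1669i)·(+0.0880+0.3883i)  (-0.0741+0.4600i)·(+0.0788-0.1627i)  (+0.2877-0.2036i)·(-0.0388+0.0185i)
Y_4^-2(R⁻¹ n̂) = +0.287804+0.165952i

Re=0.2878 Im=0.1660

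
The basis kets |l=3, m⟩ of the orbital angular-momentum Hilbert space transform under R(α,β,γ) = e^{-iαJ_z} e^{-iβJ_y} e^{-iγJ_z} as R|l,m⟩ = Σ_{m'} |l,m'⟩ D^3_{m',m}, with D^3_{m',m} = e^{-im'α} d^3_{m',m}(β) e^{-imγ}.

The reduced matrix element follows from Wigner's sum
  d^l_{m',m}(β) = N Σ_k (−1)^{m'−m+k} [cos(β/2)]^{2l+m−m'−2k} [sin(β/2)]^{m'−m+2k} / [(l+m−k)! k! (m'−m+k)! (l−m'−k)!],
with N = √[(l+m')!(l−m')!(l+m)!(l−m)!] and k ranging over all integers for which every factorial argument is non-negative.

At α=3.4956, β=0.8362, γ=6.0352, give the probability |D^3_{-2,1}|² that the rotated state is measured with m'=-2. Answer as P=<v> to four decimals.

D^3_{-2,1}(3.4956,0.8362,6.0352) = e^{-i·-2·3.4956}·d^3_{-2,1}(0.8362)·e^{-i·1·6.0352}. Compute d first:
c=cos(0.8362/2)=0.913862, s=sin(0.8362/2)=0.406025; N=√[1·120·24·2]=75.894664
k: max(0,(1)−(-2))=3 … min(3+(1),3−(-2))=4
  k=3: (−1)^0·75.8947/(12)·0.9139^3·0.4060^3 = +0.323095
  k=4: (−1)^1·75.8947/(24)·0.9139^1·0.4060^5 = -0.031889
d^3_{-2,1}(0.8362) = +0.323095 -0.031889 = +0.291205
|D^3_{-2,1}|² = |d^3_{-2,1}(β)|² = (+0.291205)² = 0.084801 (the z-rotation phases have unit modulus)

P=0.0848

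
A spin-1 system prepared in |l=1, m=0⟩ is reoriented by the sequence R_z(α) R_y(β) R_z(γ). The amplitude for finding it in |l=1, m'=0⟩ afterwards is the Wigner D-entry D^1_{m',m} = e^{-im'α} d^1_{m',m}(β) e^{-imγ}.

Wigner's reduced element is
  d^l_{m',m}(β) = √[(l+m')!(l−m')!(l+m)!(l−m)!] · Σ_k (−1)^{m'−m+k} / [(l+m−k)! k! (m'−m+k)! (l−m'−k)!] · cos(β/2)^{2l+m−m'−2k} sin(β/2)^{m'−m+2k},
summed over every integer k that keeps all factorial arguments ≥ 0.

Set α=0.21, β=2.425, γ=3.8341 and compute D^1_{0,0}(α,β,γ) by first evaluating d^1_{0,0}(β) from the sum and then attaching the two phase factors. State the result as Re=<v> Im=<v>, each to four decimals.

Split into d^1_{0,0}(β=2.425) × two z-phases.
With c≡cos(β/2)=0.350679 and s≡sin(β/2)=0.936496, N=[1·1·1·1]^{1/2}=1.000000
k∈{0,1} keeps every argument non-negative
  k=0: (−1)^0·1.0000/(1)·0.3507^2·0.9365^0 = +0.122976
  k=1: (−1)^1·1.0000/(1)·0.3507^0·0.9365^2 = -0.877024
d^1_{0,0}(2.425) = +0.122976 -0.877024 = -0.754048
D = (+1.000000+0.000000i)·(-0.754048)·(+1.000000+0.000000i) = -0.754048+0.000000i

Re=-0.7540 Im=0.0000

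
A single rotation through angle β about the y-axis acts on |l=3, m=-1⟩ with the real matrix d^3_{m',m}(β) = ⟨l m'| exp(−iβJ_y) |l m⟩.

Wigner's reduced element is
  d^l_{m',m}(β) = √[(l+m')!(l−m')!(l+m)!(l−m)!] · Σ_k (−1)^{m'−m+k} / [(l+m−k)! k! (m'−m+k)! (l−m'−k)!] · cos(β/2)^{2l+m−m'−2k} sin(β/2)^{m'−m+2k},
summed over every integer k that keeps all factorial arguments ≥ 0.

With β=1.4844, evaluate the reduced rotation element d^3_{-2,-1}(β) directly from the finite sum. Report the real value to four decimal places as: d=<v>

d=-0.3171

d^3_{-2,-1}(β=1.4844) via Wigner's sum:
Half-angle: c=0.736983, s=0.675911. N=√(1·120·2·24)=75.894664
Admissible k: 1..2 (factorial args all ≥0)
  k=1: (−1)^0·75.8947/(24)·0.7370^5·0.6759^1 = +0.464705
  k=2: (−1)^1·75.8947/(12)·0.7370^3·0.6759^3 = -0.781756
d^3_{-2,-1}(1.4844) = +0.464705 -0.781756 = -0.317051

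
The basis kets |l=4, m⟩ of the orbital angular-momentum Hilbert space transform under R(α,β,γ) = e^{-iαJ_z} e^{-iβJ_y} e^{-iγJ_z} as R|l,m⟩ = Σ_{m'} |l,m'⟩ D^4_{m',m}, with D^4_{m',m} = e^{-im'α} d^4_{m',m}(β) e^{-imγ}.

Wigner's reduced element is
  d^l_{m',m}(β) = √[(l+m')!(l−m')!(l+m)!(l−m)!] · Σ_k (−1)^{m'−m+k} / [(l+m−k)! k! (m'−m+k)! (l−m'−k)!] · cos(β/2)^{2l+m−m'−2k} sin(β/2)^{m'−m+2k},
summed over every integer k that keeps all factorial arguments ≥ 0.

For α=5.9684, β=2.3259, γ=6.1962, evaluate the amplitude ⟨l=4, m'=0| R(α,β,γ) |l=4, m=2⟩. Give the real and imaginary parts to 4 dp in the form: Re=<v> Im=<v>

Re=0.4724 Im=0.0830

Split into d^4_{0,2}(β=2.3259) × two z-phases.
c=cos(2.3259/2)=0.396633, s=sin(2.3259/2)=0.917977; N=√[24·24·720·2]=910.735966
k∈{2,3,4} keeps every argument non-negative
  k=2: (−1)^0·910.7360/(96)·0.3966^6·0.9180^2 = +0.031126
  k=3: (−1)^1·910.7360/(36)·0.3966^4·0.9180^4 = -0.444605
  k=4: (−1)^2·910.7360/(96)·0.3966^2·0.9180^6 = +0.893081
d^4_{0,2}(2.3259) = +0.031126 -0.444605 +0.893081 = +0.479602
Phases: e^{-i·(0)·5.9684}=+1.000000+0.000000i, e^{-i·(2)·6.1962}=+0.984905+0.173094i ⇒ D=+0.472362+0.083016i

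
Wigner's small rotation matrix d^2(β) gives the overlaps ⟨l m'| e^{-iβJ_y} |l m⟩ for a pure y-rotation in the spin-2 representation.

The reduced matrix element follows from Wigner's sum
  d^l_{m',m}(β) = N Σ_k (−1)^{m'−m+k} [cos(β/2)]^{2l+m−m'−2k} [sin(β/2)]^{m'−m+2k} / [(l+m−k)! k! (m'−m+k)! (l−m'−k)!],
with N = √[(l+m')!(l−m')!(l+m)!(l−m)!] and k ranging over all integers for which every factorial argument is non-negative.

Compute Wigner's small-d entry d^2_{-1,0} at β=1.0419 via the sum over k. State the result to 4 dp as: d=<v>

d^2_{-1,0}(β=1.0419) via Wigner's sum:
c=cos(1.0419/2)=0.867347, s=sin(1.0419/2)=0.497704; N=√[1·6·2·2]=4.898979
k∈{1,2} keeps every argument non-negative
  k=1: (−1)^0·4.8990/(2)·0.8673^3·0.4977^1 = +0.795473
  k=2: (−1)^1·4.8990/(2)·0.8673^1·0.4977^3 = -0.261928
d^2_{-1,0}(1.0419) = +0.795473 -0.261928 = +0.533544

d=0.5335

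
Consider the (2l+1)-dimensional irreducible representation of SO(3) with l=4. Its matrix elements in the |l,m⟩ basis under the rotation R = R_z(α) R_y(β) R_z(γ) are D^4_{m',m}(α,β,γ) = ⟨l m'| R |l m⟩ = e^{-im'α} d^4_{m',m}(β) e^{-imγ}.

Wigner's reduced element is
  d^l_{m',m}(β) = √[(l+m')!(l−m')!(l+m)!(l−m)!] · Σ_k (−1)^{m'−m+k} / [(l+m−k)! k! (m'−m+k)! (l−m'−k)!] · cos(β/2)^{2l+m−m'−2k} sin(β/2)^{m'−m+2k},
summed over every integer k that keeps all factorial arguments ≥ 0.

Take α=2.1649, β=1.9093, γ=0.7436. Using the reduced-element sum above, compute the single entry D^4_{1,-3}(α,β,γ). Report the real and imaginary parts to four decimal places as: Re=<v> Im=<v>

First d^4_{1,-3}(β=1.9093), then the phase factors e^{-i(1)α} and e^{-i(-3)γ}:
With c≡cos(β/2)=0.577894 and s≡sin(β/2)=0.816112, N=[120·6·1·5040]^{1/2}=1904.940944
Admissible k: 0..1 (factorial args all ≥0)
  k=0: (−1)^4·1904.9409/(144)·0.5779^4·0.8161^4 = +0.654502
  k=1: (−1)^5·1904.9409/(240)·0.5779^2·0.8161^6 = -0.783185
d^4_{1,-3}(1.9093) = +0.654502 -0.783185 = -0.128683
Attach z-rotation phases: D = e^{-i(1)(2.1649)}·(-0.128683)·e^{-i(-3)(0.7436)} = -0.128403-0.008474i

Re=-0.1284 Im=-0.0085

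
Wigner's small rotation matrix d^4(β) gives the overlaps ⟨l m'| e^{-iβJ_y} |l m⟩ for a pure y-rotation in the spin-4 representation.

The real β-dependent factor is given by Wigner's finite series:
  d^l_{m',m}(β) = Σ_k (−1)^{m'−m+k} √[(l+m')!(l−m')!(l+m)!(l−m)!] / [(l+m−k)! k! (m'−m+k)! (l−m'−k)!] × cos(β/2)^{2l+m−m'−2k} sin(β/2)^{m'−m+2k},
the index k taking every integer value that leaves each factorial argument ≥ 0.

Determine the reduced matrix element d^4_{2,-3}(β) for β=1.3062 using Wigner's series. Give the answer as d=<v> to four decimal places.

d^4_{2,-3}(β=1.3062) via Wigner's sum:
With c≡cos(β/2)=0.794204 and s≡sin(β/2)=0.607651, N=[720·2·1·5040]^{1/2}=2693.993318
The bounds max(0,m−m')=0 and min(l+m,l−m')=1 give 2 terms
  k=0: (−1)^5·2693.9933/(240)·0.7942^3·0.6077^5 = -0.465858
  k=1: (−1)^6·2693.9933/(720)·0.7942^1·0.6077^7 = +0.090903
d^4_{2,-3}(1.3062) = -0.465858 +0.090903 = -0.374955

d=-0.3750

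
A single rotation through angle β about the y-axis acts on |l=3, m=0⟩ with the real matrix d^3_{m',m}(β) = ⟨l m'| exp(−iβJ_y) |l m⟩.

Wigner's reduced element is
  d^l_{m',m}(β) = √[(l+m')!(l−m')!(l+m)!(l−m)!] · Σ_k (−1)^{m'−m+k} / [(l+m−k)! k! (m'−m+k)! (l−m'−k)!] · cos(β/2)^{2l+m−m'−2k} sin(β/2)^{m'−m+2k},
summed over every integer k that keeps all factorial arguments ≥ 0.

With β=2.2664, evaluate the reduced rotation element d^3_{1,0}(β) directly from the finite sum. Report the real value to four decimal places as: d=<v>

d^3_{1,0}(β=2.2664) via Wigner's sum:
c=cos(2.2664/2)=0.423764, s=sin(2.2664/2)=0.905773; N=√[24·2·6·6]=41.569219
Admissible k: 0..2 (factorial args all ≥0)
  k=0: (−1)^1·41.5692/(12)·0.4238^5·0.9058^1 = -0.042877
  k=1: (−1)^2·41.5692/(4)·0.4238^3·0.9058^3 = +0.587679
  k=2: (−1)^3·41.5692/(12)·0.4238^1·0.9058^5 = -0.894975
d^3_{1,0}(2.2664) = -0.042877 +0.587679 -0.894975 = -0.350173

d=-0.3502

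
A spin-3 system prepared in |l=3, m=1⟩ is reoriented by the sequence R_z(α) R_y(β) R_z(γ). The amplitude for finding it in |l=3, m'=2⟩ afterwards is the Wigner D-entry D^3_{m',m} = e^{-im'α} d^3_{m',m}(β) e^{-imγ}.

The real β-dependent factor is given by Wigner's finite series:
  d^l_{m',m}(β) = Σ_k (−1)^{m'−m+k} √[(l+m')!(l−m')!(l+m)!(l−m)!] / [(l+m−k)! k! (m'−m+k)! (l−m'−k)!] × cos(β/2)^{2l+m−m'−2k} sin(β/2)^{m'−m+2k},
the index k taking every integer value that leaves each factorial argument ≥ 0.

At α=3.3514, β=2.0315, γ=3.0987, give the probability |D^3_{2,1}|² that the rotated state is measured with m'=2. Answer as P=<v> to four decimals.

Split into d^3_{2,1}(β=2.0315) × two z-phases.
Half-angle: c=0.526983, s=0.849876. N=√(120·1·24·2)=75.894664
Admissible k: 0..1 (factorial args all ≥0)
  k=0: (−1)^1·75.8947/(24)·0.5270^5·0.8499^1 = -0.109229
  k=1: (−1)^2·75.8947/(12)·0.5270^3·0.8499^3 = +0.568180
d^3_{2,1}(2.0315) = -0.109229 +0.568180 = +0.458951
|D^3_{2,1}|² = |d^3_{2,1}(β)|² = (+0.458951)² = 0.210636 (the z-rotation phases have unit modulus)

P=0.2106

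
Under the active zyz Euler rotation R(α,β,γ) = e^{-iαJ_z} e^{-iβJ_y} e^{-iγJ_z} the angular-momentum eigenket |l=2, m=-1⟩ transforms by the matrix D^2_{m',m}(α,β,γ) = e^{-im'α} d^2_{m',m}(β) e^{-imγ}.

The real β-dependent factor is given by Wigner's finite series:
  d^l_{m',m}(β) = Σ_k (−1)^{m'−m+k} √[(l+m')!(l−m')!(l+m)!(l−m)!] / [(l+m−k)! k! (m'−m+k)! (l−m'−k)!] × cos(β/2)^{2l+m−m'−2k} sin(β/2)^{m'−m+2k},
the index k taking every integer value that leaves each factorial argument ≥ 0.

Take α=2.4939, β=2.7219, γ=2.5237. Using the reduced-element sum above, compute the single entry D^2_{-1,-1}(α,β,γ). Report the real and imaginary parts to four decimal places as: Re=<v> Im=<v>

Re=-0.0369 Im=0.1170

D^2_{-1,-1}(2.4939,2.7219,2.5237) = e^{-i·-1·2.4939}·d^2_{-1,-1}(2.7219)·e^{-i·-1·2.5237}. Compute d first:
With c≡cos(β/2)=0.208310 and s≡sin(β/2)=0.978063, N=[1·6·1·6]^{1/2}=6.000000
The bounds max(0,m−m')=0 and min(l+m,l−m')=1 give 2 terms
  k=0: (−1)^0·6.0000/(6)·0.2083^4·0.9781^0 = +0.001883
  k=1: (−1)^1·6.0000/(2)·0.2083^2·0.9781^2 = -0.124530
d^2_{-1,-1}(2.7219) = +0.001883 -0.124530 = -0.122647
Phases: e^{-i·(-1)·2.4939}=-0.797478+0.603348i, e^{-i·(-1)·2.5237}=-0.815101+0.579319i ⇒ D=-0.036855+0.116979i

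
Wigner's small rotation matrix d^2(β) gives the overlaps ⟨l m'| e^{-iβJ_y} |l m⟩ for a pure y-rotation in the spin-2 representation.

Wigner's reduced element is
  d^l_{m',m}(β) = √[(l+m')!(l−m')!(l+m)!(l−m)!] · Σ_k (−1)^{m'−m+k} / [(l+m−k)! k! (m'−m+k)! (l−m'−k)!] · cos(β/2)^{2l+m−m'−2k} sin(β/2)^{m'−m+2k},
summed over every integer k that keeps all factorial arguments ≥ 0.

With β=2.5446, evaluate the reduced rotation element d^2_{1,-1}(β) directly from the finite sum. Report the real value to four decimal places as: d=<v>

d=-0.5975

d^2_{1,-1}(β=2.5446) via Wigner's sum:
With c≡cos(β/2)=0.294083 and s≡sin(β/2)=0.955780, N=[6·1·1·6]^{1/2}=6.000000
k: max(0,(-1)−(1))=0 … min(2+(-1),2−(1))=1
  k=0: (−1)^2·6.0000/(2)·0.2941^2·0.9558^2 = +0.237016
  k=1: (−1)^3·6.0000/(6)·0.2941^0·0.9558^4 = -0.834510
d^2_{1,-1}(2.5446) = +0.237016 -0.834510 = -0.597494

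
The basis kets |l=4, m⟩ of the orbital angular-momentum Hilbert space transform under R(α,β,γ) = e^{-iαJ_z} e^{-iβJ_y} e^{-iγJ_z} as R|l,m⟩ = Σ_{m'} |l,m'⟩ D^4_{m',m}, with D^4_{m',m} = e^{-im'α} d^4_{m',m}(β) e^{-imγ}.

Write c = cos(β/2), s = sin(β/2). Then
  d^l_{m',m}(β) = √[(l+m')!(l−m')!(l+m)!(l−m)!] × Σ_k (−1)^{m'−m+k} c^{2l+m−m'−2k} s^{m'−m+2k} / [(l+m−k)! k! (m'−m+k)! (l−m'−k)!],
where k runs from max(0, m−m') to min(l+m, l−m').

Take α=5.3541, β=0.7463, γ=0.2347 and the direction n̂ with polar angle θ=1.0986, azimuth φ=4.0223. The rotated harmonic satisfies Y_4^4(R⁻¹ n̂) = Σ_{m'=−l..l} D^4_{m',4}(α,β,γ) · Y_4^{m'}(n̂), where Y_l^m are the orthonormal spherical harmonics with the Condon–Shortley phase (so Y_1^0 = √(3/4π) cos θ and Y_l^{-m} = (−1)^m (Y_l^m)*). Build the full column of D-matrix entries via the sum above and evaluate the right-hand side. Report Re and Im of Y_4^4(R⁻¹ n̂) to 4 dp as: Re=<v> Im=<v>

Re=-0.0192 Im=-0.2633

Need the full column D^4_{m',4} for m'=−4..4 at α=5.3541, β=0.7463, γ=0.2347.
cos(β/2)=0.931184, sin(β/2)=0.364550
d^4_{-4,4}: single k=8 term ⇒ +0.000312;  D = -0.000018+0.000311i
d^4_{-3,4}: single k=7 term ⇒ +0.002254;  D = -0.001880+0.001243i
d^4_{-2,4}: single k=6 term ⇒ +0.010770;  D = -0.010136-0.003638i
d^4_{-1,4}: single k=5 term ⇒ +0.038903;  D = -0.011389-0.037199i
d^4_{0,4}: single k=4 term ⇒ +0.111102;  D = +0.065634-0.089642i
d^4_{1,4}: single k=3 term ⇒ +0.253830;  D = +0.253818-0.002466i
d^4_{2,4}: single k=2 term ⇒ +0.458465;  D = +0.277977+0.364581i
d^4_{3,4}: single k=1 term ⇒ +0.625965;  D = -0.171581+0.601990i
d^4_{4,4}: single k=0 term ⇒ +0.565305;  D = -0.528256+0.201284i
Y_4^{m'}(θ=1.0986,φ=4.0223) and Σ D·Y over m':
  (-0.0000+0.0003i)·(-0.2584+0.1036i)  (-0.0019+0.0012i)·(+0.3530+0.1926i)  (-0.0101-0.0036i)·(-0.0225-0.1168i)  (-0.0114-0.0372i)·(+0.1893-0.2293i)  (+0.0656-0.0896i)·(-0.1807+0.0000i)  (+0.2538-0.0025i)·(-0.1893-0.2293i)  (+0.2780+0.3646i)·(-0.0225+0.1168i)  (-0.1716+0.6020i)·(-0.3530+0.1926i)  (-0.5283+0.2013i)·(-0.2584-0.1036i)
Y_4^4(R⁻¹ n̂) = -0.019159-0.263315i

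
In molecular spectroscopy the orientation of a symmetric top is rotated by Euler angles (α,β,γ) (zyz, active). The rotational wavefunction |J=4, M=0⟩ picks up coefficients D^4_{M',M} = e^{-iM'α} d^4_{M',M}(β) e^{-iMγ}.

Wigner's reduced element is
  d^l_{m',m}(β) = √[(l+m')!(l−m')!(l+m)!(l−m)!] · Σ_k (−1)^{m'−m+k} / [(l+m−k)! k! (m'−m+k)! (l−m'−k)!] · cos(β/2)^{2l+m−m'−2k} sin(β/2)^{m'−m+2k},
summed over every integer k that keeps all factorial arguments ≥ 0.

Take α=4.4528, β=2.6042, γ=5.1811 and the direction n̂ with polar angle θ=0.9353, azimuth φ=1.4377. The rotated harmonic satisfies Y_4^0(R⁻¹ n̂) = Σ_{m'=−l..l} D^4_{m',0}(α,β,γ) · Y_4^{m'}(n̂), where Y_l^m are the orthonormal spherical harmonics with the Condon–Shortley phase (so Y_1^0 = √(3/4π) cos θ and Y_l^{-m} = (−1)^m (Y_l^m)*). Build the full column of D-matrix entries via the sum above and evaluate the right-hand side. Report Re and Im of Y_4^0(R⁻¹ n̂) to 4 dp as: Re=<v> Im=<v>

Need the full column D^4_{m',0} for m'=−4..4 at α=4.4528, β=2.6042, γ=5.1811.
cos(β/2)=0.265475, sin(β/2)=0.964118
d^4_{-4,0}: single k=4 term ⇒ +0.035906;  D = +0.018227-0.030935i
d^4_{-3,0}: k∈[3..4] ⇒ +0.013982 -0.184410 = -0.170428;  D = -0.119709-0.121307i
d^4_{-2,0}: k∈[2..4] ⇒ +0.003087 -0.108568 +0.536968 = +0.431486;  D = -0.374628+0.214089i
d^4_{-1,0}: k∈[1..4] ⇒ +0.000401 -0.031708 +0.418202 -0.919282 = -0.532388;  D = +0.136655+0.514550i
d^4_{0,0}: k∈[0..4] ⇒ +0.000025 -0.005206 +0.154496 -0.905622 +0.746519 = -0.009789;  D = -0.009789+0.000000i
d^4_{1,0}: k∈[0..3] ⇒ -0.000401 +0.031708 -0.418202 +0.919282 = +0.532388;  D = -0.136655+0.514550i
d^4_{2,0}: k∈[0..2] ⇒ +0.003087 -0.108568 +0.536968 = +0.431486;  D = -0.374628-0.214089i
d^4_{3,0}: k∈[0..1] ⇒ -0.013982 +0.184410 = +0.170428;  D = +0.119709-0.121307i
d^4_{4,0}: single k=0 term ⇒ +0.035906;  D = +0.018227+0.030935i
Y_4^{m'}(θ=0.9353,φ=1.4377) and Σ D·Y over m':
  (+0.0182-0.0309i)·(+0.1599+0.0942i)  (-0.1197-0.1213i)·(-0.1505+0.3568i)  (-0.3746+0.2141i)·(-0.3065-0.0836i)  (+0.1367+0.5146i)·(-0.0160+0.1195i)  (-0.0098+0.0000i)·(-0.3412+0.0000i)  (-0.1367+0.5146i)·(+0.0160+0.1195i)  (-0.3746-0.2141i)·(-0.3065+0.0836i)  (+0.1197-0.1213i)·(+0.1505+0.3568i)  (+0.0182+0.0309i)·(+0.1599-0.0942i)
Y_4^0(R⁻¹ n̂) = +0.275652+0.000000i

Re=0.2757 Im=0.0000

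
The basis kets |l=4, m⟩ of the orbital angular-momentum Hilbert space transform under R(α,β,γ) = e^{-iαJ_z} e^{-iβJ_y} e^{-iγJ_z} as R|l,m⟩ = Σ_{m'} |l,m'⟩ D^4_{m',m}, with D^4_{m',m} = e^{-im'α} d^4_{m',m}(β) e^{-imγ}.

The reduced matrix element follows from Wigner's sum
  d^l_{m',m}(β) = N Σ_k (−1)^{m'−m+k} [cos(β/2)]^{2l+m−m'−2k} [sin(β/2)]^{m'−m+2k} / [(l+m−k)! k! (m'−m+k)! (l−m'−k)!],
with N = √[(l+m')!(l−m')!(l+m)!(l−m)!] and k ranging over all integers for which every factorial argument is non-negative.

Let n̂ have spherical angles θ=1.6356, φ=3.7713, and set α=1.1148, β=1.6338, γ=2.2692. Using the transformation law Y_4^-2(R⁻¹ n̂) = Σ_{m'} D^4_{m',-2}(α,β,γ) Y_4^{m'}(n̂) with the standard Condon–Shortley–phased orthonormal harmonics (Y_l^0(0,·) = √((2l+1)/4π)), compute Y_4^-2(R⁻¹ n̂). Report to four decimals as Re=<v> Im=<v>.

Re=-0.1103 Im=0.3202

Need the full column D^4_{m',-2} for m'=−4..4 at α=1.1148, β=1.6338, γ=2.2692.
cos(β/2)=0.684484, sin(β/2)=0.729027
d^4_{-4,-2}: single k=2 term ⇒ +0.289233;  D = -0.263242+0.119831i
d^4_{-3,-2}: k∈[1..2] ⇒ +0.192023 -0.653484 = -0.461461;  D = +0.013297-0.461269i
d^4_{-2,-2}: k∈[0..2] ⇒ +0.048185 -0.655920 +0.930082 = +0.322347;  D = +0.285200+0.150228i
d^4_{-1,-2}: k∈[0..2] ⇒ -0.217734 +1.234969 -0.933953 = +0.083282;  D = +0.067295-0.049064i
d^4_{0,-2}: k∈[0..2] ⇒ +0.518550 -1.568628 +0.667286 = -0.382792;  D = +0.066266+0.377013i
d^4_{1,-2}: k∈[0..2] ⇒ -0.823312 +1.400930 -0.317839 = +0.259779;  D = -0.249517-0.072292i
d^4_{2,-2}: k∈[0..2] ⇒ +0.930082 -0.844057 +0.079790 = +0.165815;  D = -0.111563+0.122672i
d^4_{3,-2}: k∈[0..1] ⇒ -0.741302 +0.280308 = -0.460995;  D = -0.169620-0.428655i
d^4_{4,-2}: single k=0 term ⇒ +0.372194;  D = +0.371027+0.029447i
Y_4^{m'}(θ=1.6356,φ=3.7713) and Σ D·Y over m':
  (-0.2632+0.1198i)·(-0.3564-0.2560i)  (+0.0133-0.4613i)·(-0.0252-0.0765i)  (+0.2852+0.1502i)·(-0.0991+0.3078i)  (+0.0673-0.0491i)·(-0.0734+0.0535i)  (+0.0663+0.3770i)·(+0.3041+0.0000i)  (-0.2495-0.0723i)·(+0.0734+0.0535i)  (-0.1116+0.1227i)·(-0.0991-0.3078i)  (-0.1696-0.4287i)·(+0.0252-0.0765i)  (+0.3710+0.0294i)·(-0.3564+0.2560i)
Y_4^-2(R⁻¹ n̂) = -0.110269+0.320209i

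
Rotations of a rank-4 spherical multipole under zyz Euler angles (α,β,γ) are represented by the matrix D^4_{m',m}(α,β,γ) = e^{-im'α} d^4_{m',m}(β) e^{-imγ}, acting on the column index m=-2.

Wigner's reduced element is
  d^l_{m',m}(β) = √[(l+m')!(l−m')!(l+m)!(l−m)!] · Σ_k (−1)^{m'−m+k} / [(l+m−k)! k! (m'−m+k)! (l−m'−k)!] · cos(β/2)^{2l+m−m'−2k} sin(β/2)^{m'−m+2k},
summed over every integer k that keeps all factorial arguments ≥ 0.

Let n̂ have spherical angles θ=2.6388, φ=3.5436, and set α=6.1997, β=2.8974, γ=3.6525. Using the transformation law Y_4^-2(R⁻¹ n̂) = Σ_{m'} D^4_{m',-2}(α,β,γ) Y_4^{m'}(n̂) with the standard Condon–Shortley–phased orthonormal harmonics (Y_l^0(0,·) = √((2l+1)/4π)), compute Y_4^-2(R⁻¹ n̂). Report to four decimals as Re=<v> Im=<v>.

Re=-0.0605 Im=0.4254

Need the full column D^4_{m',-2} for m'=−4..4 at α=6.1997, β=2.8974, γ=3.6525.
cos(β/2)=0.121793, sin(β/2)=0.992555
d^4_{-4,-2}: single k=2 term ⇒ +0.000017;  D = +0.000013+0.000011i
d^4_{-3,-2}: k∈[1..2] ⇒ +0.000001 -0.000294 = -0.000293;  D = -0.000210-0.000204i
d^4_{-2,-2}: k∈[0..2] ⇒ +0.000000 -0.000039 +0.003203 = +0.003165;  D = +0.002077+0.002388i
d^4_{-1,-2}: k∈[0..2] ⇒ -0.000002 +0.000556 -0.024613 = -0.024058;  D = -0.014222-0.019405i
d^4_{0,-2}: k∈[0..2] ⇒ +0.000031 -0.005403 +0.134554 = +0.129182;  D = +0.067409+0.110199i
d^4_{1,-2}: k∈[0..2] ⇒ -0.000371 +0.036919 -0.490391 = -0.453843;  D = -0.203715-0.405554i
d^4_{2,-2}: k∈[0..2] ⇒ +0.003203 -0.170199 +0.941973 = +0.774978;  D = +0.288902+0.719115i
d^4_{3,-2}: k∈[0..1] ⇒ -0.019536 +0.432485 = +0.412949;  D = +0.121453+0.394685i
d^4_{4,-2}: single k=0 term ⇒ +0.075051;  D = +0.016015+0.073322i
Y_4^{m'}(θ=2.6388,φ=3.5436) and Σ D·Y over m':
  (+0.0000+0.0000i)·(-0.0009-0.0238i)  (-0.0002-0.0002i)·(+0.0438-0.1146i)  (+0.0021+0.0024i)·(+0.2358-0.2447i)  (-0.0142-0.0194i)·(+0.4365-0.1856i)  (+0.0674+0.1102i)·(+0.0634+0.0000i)  (-0.2037-0.4056i)·(-0.4365-0.1856i)  (+0.2889+0.7191i)·(+0.2358+0.2447i)  (+0.1215+0.3947i)·(-0.0438-0.1146i)  (+0.0160+0.0733i)·(-0.0009+0.0238i)
Y_4^-2(R⁻¹ n̂) = -0.060531+0.425414i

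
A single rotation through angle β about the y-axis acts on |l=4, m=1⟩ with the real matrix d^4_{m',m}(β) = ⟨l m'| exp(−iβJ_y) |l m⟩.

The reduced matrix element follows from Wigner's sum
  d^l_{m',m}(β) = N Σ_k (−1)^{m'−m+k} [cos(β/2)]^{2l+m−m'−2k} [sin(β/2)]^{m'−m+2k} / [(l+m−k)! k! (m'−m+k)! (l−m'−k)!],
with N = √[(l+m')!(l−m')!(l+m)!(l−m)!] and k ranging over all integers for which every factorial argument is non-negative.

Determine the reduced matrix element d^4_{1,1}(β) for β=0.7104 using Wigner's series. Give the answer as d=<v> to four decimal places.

d=-0.3117

d^4_{1,1}(β=0.7104) via Wigner's sum:
With c≡cos(β/2)=0.937577 and s≡sin(β/2)=0.347778, N=[120·6·120·6]^{1/2}=720.000000
Admissible k: 0..3 (factorial args all ≥0)
  k=0: (−1)^0·720.0000/(720)·0.9376^8·0.3478^0 = +0.597111
  k=1: (−1)^1·720.0000/(48)·0.9376^6·0.3478^2 = -1.232358
  k=2: (−1)^2·720.0000/(24)·0.9376^4·0.3478^4 = +0.339123
  k=3: (−1)^3·720.0000/(72)·0.9376^2·0.3478^6 = -0.015553
d^4_{1,1}(0.7104) = +0.597111 -1.232358 +0.339123 -0.015553 = -0.311677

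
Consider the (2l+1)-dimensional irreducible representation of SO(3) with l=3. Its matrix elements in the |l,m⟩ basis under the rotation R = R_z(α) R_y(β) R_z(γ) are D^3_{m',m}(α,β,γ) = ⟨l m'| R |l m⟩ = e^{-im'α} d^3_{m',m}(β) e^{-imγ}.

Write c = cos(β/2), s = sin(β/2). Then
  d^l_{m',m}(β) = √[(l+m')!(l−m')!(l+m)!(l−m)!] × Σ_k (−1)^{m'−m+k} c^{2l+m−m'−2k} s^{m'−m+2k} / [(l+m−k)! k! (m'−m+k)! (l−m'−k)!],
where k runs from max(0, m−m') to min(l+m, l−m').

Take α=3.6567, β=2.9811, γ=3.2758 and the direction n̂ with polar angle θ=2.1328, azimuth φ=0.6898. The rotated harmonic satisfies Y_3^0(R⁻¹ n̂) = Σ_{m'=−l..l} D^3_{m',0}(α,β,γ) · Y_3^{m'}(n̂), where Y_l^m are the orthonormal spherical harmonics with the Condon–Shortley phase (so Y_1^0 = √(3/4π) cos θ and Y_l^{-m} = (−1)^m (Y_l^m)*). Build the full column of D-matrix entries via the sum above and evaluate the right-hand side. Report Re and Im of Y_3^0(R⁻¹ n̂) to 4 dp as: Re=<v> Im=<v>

Re=-0.3267 Im=0.0000

Need the full column D^3_{m',0} for m'=−3..3 at α=3.6567, β=2.9811, γ=3.2758.
cos(β/2)=0.080160, sin(β/2)=0.996782
d^3_{-3,0}: single k=3 term ⇒ +0.002281;  D = -0.000058-0.002281i
d^3_{-2,0}: k∈[2..3] ⇒ +0.000225 -0.034744 = -0.034519;  D = -0.017765-0.029597i
d^3_{-1,0}: k∈[1..3] ⇒ +0.000011 -0.005301 +0.273244 = +0.267954;  D = -0.233184-0.132002i
d^3_{0,0}: k∈[0..3] ⇒ +0.000000 -0.000369 +0.057090 -0.980847 = -0.924125;  D = -0.924125+0.000000i
d^3_{1,0}: k∈[0..2] ⇒ -0.000011 +0.005301 -0.273244 = -0.267954;  D = +0.233184-0.132002i
d^3_{2,0}: k∈[0..1] ⇒ +0.000225 -0.034744 = -0.034519;  D = -0.017765+0.029597i
d^3_{3,0}: single k=0 term ⇒ -0.002281;  D = +0.000058-0.002281i
Y_3^{m'}(θ=2.1328,φ=0.6898) and Σ D·Y over m':
  (-0.0001-0.0023i)·(-0.1209-0.2220i)  (-0.0178-0.0296i)·(-0.0741+0.3828i)  (-0.2332-0.1320i)·(+0.0886-0.0731i)  (-0.9241+0.0000i)·(+0.3142+0.0000i)  (+0.2332-0.1320i)·(-0.0886-0.0731i)  (-0.0178+0.0296i)·(-0.0741-0.3828i)  (+0.0001-0.0023i)·(+0.1209-0.2220i)
Y_3^0(R⁻¹ n̂) = -0.326685-0.000000i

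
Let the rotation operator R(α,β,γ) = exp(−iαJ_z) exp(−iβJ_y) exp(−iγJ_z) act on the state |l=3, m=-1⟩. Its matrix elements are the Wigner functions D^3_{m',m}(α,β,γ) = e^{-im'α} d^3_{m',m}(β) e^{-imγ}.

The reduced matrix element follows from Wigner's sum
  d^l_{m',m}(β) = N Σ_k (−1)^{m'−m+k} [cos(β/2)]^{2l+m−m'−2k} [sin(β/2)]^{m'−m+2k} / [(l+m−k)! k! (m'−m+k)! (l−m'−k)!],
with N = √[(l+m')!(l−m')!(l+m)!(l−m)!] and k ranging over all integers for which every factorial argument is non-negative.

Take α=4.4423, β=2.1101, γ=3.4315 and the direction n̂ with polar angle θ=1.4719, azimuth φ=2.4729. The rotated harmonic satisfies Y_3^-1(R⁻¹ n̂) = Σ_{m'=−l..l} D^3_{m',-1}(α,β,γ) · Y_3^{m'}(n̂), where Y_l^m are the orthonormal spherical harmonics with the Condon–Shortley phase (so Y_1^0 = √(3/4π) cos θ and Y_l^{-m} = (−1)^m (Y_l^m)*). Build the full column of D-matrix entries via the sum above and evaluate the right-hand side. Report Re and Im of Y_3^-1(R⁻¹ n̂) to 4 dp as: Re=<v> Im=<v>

Need the full column D^3_{m',-1} for m'=−3..3 at α=4.4423, β=2.1101, γ=3.4315.
cos(β/2)=0.493184, sin(β/2)=0.869925
d^3_{-3,-1}: single k=2 term ⇒ +0.173399;  D = -0.086212-0.150448i
d^3_{-2,-1}: k∈[1..2] ⇒ +0.080265 -0.499462 = -0.419197;  D = -0.406137+0.103821i
d^3_{-1,-1}: k∈[0..2] ⇒ +0.014390 -0.358171 +0.835789 = +0.492008;  D = -0.009750+0.491911i
d^3_{0,-1}: k∈[0..2] ⇒ -0.087926 +0.820701 -0.851155 = -0.118381;  D = +0.113441+0.033841i
d^3_{1,-1}: k∈[0..2] ⇒ +0.268628 -1.114385 +0.433402 = -0.412356;  D = -0.219036+0.349371i
d^3_{2,-1}: k∈[0..1] ⇒ -0.499462 +0.776995 = +0.277532;  D = +0.187282+0.204816i
d^3_{3,-1}: single k=0 term ⇒ +0.539499;  D = -0.480849+0.244631i
Y_3^{m'}(θ=1.4719,φ=2.4729) and Σ D·Y over m':
  (-0.0862-0.1504i)·(+0.1734-0.3728i)  (-0.4061+0.1038i)·(+0.0231+0.0972i)  (-0.0098+0.4919i)·(+0.2400+0.1897i)  (+0.1134+0.0338i)·(-0.1087+0.0000i)  (-0.2190+0.3494i)·(-0.2400+0.1897i)  (+0.1873+0.2048i)·(+0.0231-0.0972i)  (-0.4808+0.2446i)·(-0.1734-0.3728i)
Y_3^-1(R⁻¹ n̂) = -0.013371+0.079497i

Re=-0.0134 Im=0.0795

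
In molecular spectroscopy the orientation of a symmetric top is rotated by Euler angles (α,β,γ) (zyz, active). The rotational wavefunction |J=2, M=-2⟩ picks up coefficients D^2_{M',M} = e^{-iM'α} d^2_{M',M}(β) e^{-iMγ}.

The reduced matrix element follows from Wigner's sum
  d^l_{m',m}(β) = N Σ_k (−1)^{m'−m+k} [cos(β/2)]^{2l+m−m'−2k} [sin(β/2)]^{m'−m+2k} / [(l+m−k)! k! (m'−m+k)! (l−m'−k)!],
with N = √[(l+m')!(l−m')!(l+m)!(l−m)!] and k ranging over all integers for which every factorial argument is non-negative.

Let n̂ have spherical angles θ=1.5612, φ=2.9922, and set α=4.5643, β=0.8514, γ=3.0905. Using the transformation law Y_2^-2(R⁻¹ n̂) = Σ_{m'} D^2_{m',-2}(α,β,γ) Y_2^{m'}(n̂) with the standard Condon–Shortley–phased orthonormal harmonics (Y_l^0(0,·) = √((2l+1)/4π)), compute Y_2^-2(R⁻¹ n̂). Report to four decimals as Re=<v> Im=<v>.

Re=-0.3848 Im=0.0332

Need the full column D^2_{m',-2} for m'=−2..2 at α=4.5643, β=0.8514, γ=3.0905.
cos(β/2)=0.910750, sin(β/2)=0.412958
d^2_{-2,-2}: single k=0 term ⇒ +0.688013;  D = -0.634139+0.266887i
d^2_{-1,-2}: single k=0 term ⇒ -0.623927;  D = +0.154528+0.604488i
d^2_{0,-2}: single k=0 term ⇒ +0.346487;  D = +0.344679-0.035344i
d^2_{1,-2}: single k=0 term ⇒ -0.128277;  D = +0.005886-0.128142i
d^2_{2,-2}: single k=0 term ⇒ +0.029082;  D = -0.028537-0.005606i
Y_2^{m'}(θ=1.5612,φ=2.9922) and Σ D·Y over m':
  (-0.6341+0.2669i)·(+0.3691+0.1137i)  (+0.1545+0.6045i)·(-0.0073-0.0011i)  (+0.3447-0.0353i)·(-0.3153+0.0000i)  (+0.0059-0.1281i)·(+0.0073-0.0011i)  (-0.0285-0.0056i)·(+0.3691-0.1137i)
Y_2^-2(R⁻¹ n̂) = -0.384835+0.033189i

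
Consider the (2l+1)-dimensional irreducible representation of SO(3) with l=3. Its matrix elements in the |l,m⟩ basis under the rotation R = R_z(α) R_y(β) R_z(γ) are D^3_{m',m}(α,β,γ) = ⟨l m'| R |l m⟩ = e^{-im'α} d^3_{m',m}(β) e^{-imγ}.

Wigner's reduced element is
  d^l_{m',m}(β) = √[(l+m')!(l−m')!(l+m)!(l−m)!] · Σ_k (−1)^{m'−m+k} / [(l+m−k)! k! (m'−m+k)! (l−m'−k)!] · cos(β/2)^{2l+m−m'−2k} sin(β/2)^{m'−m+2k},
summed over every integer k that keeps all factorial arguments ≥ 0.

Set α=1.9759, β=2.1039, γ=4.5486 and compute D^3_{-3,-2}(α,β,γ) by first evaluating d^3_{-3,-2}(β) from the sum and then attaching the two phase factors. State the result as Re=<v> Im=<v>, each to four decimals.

First d^3_{-3,-2}(β=2.1039), then the phase factors e^{-i(-3)α} and e^{-i(-2)γ}:
With c≡cos(β/2)=0.495879 and s≡sin(β/2)=0.868392, N=[1·720·1·120]^{1/2}=293.938769
k∈{1} keeps every argument non-negative
  k=1: (−1)^0·293.9388/(120)·0.4959^5·0.8684^1 = +0.063778
d^3_{-3,-2}(2.1039) = +0.063778
Phases: e^{-i·(-3)·1.9759}=+0.937478-0.348045i, e^{-i·(-2)·4.5486}=-0.946824+0.321751i ⇒ D=-0.049469+0.040255i

Re=-0.0495 Im=0.0403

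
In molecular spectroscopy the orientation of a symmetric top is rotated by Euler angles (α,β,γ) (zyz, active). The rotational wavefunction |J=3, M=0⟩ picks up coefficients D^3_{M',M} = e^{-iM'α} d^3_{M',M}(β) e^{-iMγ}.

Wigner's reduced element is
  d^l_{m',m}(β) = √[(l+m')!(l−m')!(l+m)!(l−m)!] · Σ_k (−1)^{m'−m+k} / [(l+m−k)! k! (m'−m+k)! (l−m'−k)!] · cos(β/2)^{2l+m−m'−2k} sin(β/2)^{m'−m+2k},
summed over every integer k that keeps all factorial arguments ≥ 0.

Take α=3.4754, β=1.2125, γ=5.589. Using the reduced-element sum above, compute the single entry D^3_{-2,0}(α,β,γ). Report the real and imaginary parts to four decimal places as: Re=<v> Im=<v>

Re=0.3307 Im=0.2607

Split into d^3_{-2,0}(β=1.2125) × two z-phases.
Half-angle: c=0.821791, s=0.569790. N=√(1·120·6·6)=65.726707
k∈{2,3} keeps every argument non-negative
  k=2: (−1)^0·65.7267/(12)·0.8218^4·0.5698^2 = +0.811025
  k=3: (−1)^1·65.7267/(12)·0.8218^2·0.5698^4 = -0.389889
d^3_{-2,0}(1.2125) = +0.811025 -0.389889 = +0.421136
Attach z-rotation phases: D = e^{-i(-2)(3.4754)}·(+0.421136)·e^{-i(0)(5.589)} = +0.330718+0.260731i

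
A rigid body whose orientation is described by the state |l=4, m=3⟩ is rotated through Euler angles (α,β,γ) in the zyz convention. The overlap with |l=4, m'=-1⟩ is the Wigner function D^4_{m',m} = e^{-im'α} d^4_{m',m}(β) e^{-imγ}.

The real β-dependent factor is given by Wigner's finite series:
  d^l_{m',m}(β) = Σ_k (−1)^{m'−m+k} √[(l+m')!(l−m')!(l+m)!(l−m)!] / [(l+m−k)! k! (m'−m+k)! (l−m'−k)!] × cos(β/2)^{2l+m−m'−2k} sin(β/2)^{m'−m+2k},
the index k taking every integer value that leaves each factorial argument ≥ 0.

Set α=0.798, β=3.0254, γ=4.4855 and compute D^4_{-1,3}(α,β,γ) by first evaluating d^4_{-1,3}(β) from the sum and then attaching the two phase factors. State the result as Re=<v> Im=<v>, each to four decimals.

First d^4_{-1,3}(β=3.0254), then the phase factors e^{-i(-1)α} and e^{-i(3)γ}:
With c≡cos(β/2)=0.058064 and s≡sin(β/2)=0.998313, N=[6·120·5040·1]^{1/2}=1904.940944
The bounds max(0,m−m')=4 and min(l+m,l−m')=5 give 2 terms
  k=4: (−1)^0·1904.9409/(144)·0.0581^4·0.9983^4 = +0.000149
  k=5: (−1)^1·1904.9409/(240)·0.0581^2·0.9983^6 = -0.026490
d^4_{-1,3}(3.0254) = +0.000149 -0.026490 = -0.026340
D = (+0.698140+0.715961i)·(-0.026340)·(+0.629311-0.777153i) = -0.026229+0.002423i

Re=-0.0262 Im=0.0024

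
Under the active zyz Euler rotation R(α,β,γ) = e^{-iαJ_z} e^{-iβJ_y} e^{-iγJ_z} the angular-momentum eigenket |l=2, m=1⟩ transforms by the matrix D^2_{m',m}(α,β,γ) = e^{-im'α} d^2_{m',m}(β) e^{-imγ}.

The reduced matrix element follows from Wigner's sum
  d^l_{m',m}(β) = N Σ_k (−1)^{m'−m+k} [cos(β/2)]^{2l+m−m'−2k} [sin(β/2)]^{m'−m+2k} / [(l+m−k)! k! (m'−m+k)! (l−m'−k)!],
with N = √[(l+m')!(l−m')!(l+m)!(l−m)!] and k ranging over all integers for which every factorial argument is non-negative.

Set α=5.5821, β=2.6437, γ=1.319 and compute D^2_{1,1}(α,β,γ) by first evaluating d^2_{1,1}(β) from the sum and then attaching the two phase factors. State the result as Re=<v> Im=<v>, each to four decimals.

Split into d^2_{1,1}(β=2.6437) × two z-phases.
With c≡cos(β/2)=0.246383 and s≡sin(β/2)=0.969173, N=[6·1·6·1]^{1/2}=6.000000
Admissible k: 0..1 (factorial args all ≥0)
  k=0: (−1)^0·6.0000/(6)·0.2464^4·0.9692^0 = +0.003685
  k=1: (−1)^1·6.0000/(2)·0.2464^2·0.9692^2 = -0.171058
d^2_{1,1}(2.6437) = +0.003685 -0.171058 = -0.167373
Attach z-rotation phases: D = e^{-i(1)(5.5821)}·(-0.167373)·e^{-i(1)(1.319)} = -0.136424+0.096966i

Re=-0.1364 Im=0.0970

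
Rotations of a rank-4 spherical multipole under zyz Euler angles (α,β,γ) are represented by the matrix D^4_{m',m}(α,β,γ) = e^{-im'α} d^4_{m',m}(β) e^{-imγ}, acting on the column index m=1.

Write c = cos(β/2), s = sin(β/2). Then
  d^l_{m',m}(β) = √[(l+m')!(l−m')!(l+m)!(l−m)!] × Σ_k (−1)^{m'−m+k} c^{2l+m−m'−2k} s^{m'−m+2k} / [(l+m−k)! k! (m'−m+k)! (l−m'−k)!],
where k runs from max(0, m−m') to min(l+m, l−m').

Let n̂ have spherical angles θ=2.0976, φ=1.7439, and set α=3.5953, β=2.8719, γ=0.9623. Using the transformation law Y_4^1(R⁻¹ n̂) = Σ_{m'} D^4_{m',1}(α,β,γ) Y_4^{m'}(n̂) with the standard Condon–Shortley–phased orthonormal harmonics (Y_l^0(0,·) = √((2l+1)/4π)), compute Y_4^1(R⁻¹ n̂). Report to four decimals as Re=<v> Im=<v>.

Re=-0.1658 Im=-0.2713

Need the full column D^4_{m',1} for m'=−4..4 at α=3.5953, β=2.8719, γ=0.9623.
cos(β/2)=0.134438, sin(β/2)=0.990922
d^4_{-4,1}: single k=5 term ⇒ +0.017372;  D = +0.011432+0.013080i
d^4_{-3,1}: k∈[4..5] ⇒ +0.004166 -0.135816 = -0.131650;  D = +0.121318+0.051124i
d^4_{-2,1}: k∈[3..5] ⇒ +0.000604 -0.049246 +0.535100 = +0.486458;  D = +0.485726-0.026686i
d^4_{-1,1}: k∈[2..5] ⇒ +0.000058 -0.009449 +0.256668 -0.929642 = -0.682364;  D = +0.595998-0.332276i
d^4_{0,1}: k∈[1..4] ⇒ +0.000004 -0.001147 +0.062292 -0.564045 = -0.502896;  D = -0.287473+0.412630i
d^4_{1,1}: k∈[0..3] ⇒ +0.000000 -0.000087 +0.009449 -0.171112 = -0.161751;  D = +0.024937-0.159817i
d^4_{2,1}: k∈[0..2] ⇒ -0.000003 +0.000906 -0.032831 = -0.031928;  D = +0.009402+0.030512i
d^4_{3,1}: k∈[0..1] ⇒ +0.000046 -0.004166 = -0.004120;  D = -0.002817-0.003007i
d^4_{4,1}: single k=0 term ⇒ -0.000320;  D = +0.000299+0.000114i
Y_4^{m'}(θ=2.0976,φ=1.7439) and Σ D·Y over m':
  (+0.0114+0.0131i)·(+0.1902-0.1577i)  (+0.1213+0.0511i)·(-0.2017-0.3529i)  (+0.4857-0.0267i)·(-0.1809+0.0653i)  (+0.5960-0.3323i)·(-0.0436-0.2492i)  (-0.2875+0.4126i)·(-0.2483+0.0000i)  (+0.0249-0.1598i)·(+0.0436-0.2492i)  (+0.0094+0.0305i)·(-0.1809-0.0653i)  (-0.0028-0.0030i)·(+0.2017-0.3529i)  (+0.0003+0.0001i)·(+0.1902+0.1577i)
Y_4^1(R⁻¹ n̂) = -0.165788-0.271272i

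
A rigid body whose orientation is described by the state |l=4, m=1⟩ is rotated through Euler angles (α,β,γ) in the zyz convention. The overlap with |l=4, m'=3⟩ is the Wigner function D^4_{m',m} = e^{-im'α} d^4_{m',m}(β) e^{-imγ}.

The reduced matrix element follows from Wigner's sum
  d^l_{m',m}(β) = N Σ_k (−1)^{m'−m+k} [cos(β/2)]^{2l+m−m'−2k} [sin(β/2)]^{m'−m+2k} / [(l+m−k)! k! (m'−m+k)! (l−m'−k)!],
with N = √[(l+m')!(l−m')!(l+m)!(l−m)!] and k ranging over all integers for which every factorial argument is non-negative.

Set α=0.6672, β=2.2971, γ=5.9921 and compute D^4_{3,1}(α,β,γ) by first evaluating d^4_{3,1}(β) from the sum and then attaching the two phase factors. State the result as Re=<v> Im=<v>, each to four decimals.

Re=0.0316 Im=0.2248

D^4_{3,1}(0.6672,2.2971,5.9921) = e^{-i·3·0.6672}·d^4_{3,1}(2.2971)·e^{-i·1·5.9921}. Compute d first:
c=cos(2.2971/2)=0.409811, s=sin(2.2971/2)=0.912171; N=√[5040·1·120·6]=1904.940944
k: max(0,(1)−(3))=0 … min(4+(1),4−(3))=1
  k=0: (−1)^2·1904.9409/(240)·0.4098^6·0.9122^2 = +0.031284
  k=1: (−1)^3·1904.9409/(144)·0.4098^4·0.9122^4 = -0.258319
d^4_{3,1}(2.2971) = +0.031284 -0.258319 = -0.227035
D = (-0.417601-0.908630i)·(-0.227035)·(+0.957933+0.286992i) = +0.031618+0.224822i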